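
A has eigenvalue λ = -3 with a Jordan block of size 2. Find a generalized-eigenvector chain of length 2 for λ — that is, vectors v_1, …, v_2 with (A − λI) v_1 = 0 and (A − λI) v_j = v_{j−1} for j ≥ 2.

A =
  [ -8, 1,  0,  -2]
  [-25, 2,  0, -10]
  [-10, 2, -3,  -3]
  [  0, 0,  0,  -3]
A Jordan chain for λ = -3 of length 2:
v_1 = (-5, -25, -10, 0)ᵀ
v_2 = (1, 0, 0, 0)ᵀ

Let N = A − (-3)·I. We want v_2 with N^2 v_2 = 0 but N^1 v_2 ≠ 0; then v_{j-1} := N · v_j for j = 2, …, 2.

Pick v_2 = (1, 0, 0, 0)ᵀ.
Then v_1 = N · v_2 = (-5, -25, -10, 0)ᵀ.

Sanity check: (A − (-3)·I) v_1 = (0, 0, 0, 0)ᵀ = 0. ✓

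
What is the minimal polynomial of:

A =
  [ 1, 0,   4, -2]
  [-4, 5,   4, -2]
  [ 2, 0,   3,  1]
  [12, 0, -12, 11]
x^2 - 10*x + 25

The characteristic polynomial is χ_A(x) = (x - 5)^4, so the eigenvalues are known. The minimal polynomial is
  m_A(x) = Π_λ (x − λ)^{k_λ}
where k_λ is the size of the *largest* Jordan block for λ (equivalently, the smallest k with (A − λI)^k v = 0 for every generalised eigenvector v of λ).

  λ = 5: largest Jordan block has size 2, contributing (x − 5)^2

So m_A(x) = (x - 5)^2 = x^2 - 10*x + 25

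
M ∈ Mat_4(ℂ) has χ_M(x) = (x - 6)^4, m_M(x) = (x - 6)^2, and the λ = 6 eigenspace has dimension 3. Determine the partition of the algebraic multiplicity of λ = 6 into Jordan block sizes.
Block sizes for λ = 6: [2, 1, 1]

Step 1 — from the characteristic polynomial, algebraic multiplicity of λ = 6 is 4. From dim ker(M − (6)·I) = 3, there are exactly 3 Jordan blocks for λ = 6.
Step 2 — from the minimal polynomial, the factor (x − 6)^2 tells us the largest block for λ = 6 has size 2.
Step 3 — with total size 4, 3 blocks, and largest block 2, the block sizes (in nonincreasing order) are [2, 1, 1].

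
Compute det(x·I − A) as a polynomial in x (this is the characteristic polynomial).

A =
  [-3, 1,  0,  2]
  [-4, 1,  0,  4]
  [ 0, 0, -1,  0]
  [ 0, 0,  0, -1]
x^4 + 4*x^3 + 6*x^2 + 4*x + 1

Expanding det(x·I − A) (e.g. by cofactor expansion or by noting that A is similar to its Jordan form J, which has the same characteristic polynomial as A) gives
  χ_A(x) = x^4 + 4*x^3 + 6*x^2 + 4*x + 1
which factors as (x + 1)^4. The eigenvalues (with algebraic multiplicities) are λ = -1 with multiplicity 4.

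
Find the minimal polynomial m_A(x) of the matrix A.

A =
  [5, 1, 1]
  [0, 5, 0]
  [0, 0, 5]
x^2 - 10*x + 25

The characteristic polynomial is χ_A(x) = (x - 5)^3, so the eigenvalues are known. The minimal polynomial is
  m_A(x) = Π_λ (x − λ)^{k_λ}
where k_λ is the size of the *largest* Jordan block for λ (equivalently, the smallest k with (A − λI)^k v = 0 for every generalised eigenvector v of λ).

  λ = 5: largest Jordan block has size 2, contributing (x − 5)^2

So m_A(x) = (x - 5)^2 = x^2 - 10*x + 25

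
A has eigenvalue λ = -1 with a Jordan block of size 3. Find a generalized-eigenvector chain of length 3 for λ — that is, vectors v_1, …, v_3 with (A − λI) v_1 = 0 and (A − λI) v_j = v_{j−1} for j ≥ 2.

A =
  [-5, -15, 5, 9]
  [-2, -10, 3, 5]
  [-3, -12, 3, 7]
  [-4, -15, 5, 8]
A Jordan chain for λ = -1 of length 3:
v_1 = (-5, -3, -4, -5)ᵀ
v_2 = (-4, -2, -3, -4)ᵀ
v_3 = (1, 0, 0, 0)ᵀ

Let N = A − (-1)·I. We want v_3 with N^3 v_3 = 0 but N^2 v_3 ≠ 0; then v_{j-1} := N · v_j for j = 3, …, 2.

Pick v_3 = (1, 0, 0, 0)ᵀ.
Then v_2 = N · v_3 = (-4, -2, -3, -4)ᵀ.
Then v_1 = N · v_2 = (-5, -3, -4, -5)ᵀ.

Sanity check: (A − (-1)·I) v_1 = (0, 0, 0, 0)ᵀ = 0. ✓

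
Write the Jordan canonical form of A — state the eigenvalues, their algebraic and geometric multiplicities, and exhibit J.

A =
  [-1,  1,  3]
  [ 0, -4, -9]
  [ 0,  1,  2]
J_2(-1) ⊕ J_1(-1)

The characteristic polynomial is
  det(x·I − A) = x^3 + 3*x^2 + 3*x + 1 = (x + 1)^3

Eigenvalues and multiplicities (the geometric multiplicity of λ is n − rank(A − λI), which equals the number of Jordan blocks for λ):
  λ = -1: algebraic multiplicity = 3, geometric multiplicity = 2

Determining the block sizes for each eigenvalue:
  λ = -1: 2 blocks summing to 3 forces exactly one block of size 2 and the rest size 1 → block sizes [2, 1]

Assembling the blocks gives a Jordan form
J =
  [-1,  1,  0]
  [ 0, -1,  0]
  [ 0,  0, -1]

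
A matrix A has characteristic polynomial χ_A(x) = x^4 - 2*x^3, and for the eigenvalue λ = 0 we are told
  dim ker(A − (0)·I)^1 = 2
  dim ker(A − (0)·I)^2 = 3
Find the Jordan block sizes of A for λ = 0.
Block sizes for λ = 0: [2, 1]

From the dimensions of kernels of powers, the number of Jordan blocks of size at least j is d_j − d_{j−1} where d_j = dim ker(N^j) (with d_0 = 0). Computing the differences gives [2, 1].
The number of blocks of size exactly k is (#blocks of size ≥ k) − (#blocks of size ≥ k + 1), so the partition is: 1 block(s) of size 1, 1 block(s) of size 2.
In nonincreasing order the block sizes are [2, 1].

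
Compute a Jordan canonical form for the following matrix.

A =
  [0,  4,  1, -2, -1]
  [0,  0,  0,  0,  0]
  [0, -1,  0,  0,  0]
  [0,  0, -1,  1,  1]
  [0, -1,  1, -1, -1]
J_3(0) ⊕ J_2(0)

The characteristic polynomial is
  det(x·I − A) = x^5

Eigenvalues and multiplicities (the geometric multiplicity of λ is n − rank(A − λI), which equals the number of Jordan blocks for λ):
  λ = 0: algebraic multiplicity = 5, geometric multiplicity = 2

Determining the block sizes for each eigenvalue:
  λ = 0: with am = 5 and gm = 2, the partition is not yet determined (e.g. several partitions of 5 into 2 parts exist). Let N = A − (0)·I. Computing rank(N^1) = 3, rank(N^2) = 1, rank(N^3) = 0; the number of blocks of size ≥ j is rank(N^{j−1}) − rank(N^j), giving [2, 2, 1]. So we have 1 block(s) of size 3, 1 block(s) of size 2 → block sizes [3, 2]

Assembling the blocks gives a Jordan form
J =
  [0, 1, 0, 0, 0]
  [0, 0, 1, 0, 0]
  [0, 0, 0, 0, 0]
  [0, 0, 0, 0, 1]
  [0, 0, 0, 0, 0]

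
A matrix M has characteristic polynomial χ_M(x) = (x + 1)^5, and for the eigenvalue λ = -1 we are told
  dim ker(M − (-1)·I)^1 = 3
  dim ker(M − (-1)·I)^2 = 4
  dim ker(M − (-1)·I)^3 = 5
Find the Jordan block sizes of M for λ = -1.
Block sizes for λ = -1: [3, 1, 1]

From the dimensions of kernels of powers, the number of Jordan blocks of size at least j is d_j − d_{j−1} where d_j = dim ker(N^j) (with d_0 = 0). Computing the differences gives [3, 1, 1].
The number of blocks of size exactly k is (#blocks of size ≥ k) − (#blocks of size ≥ k + 1), so the partition is: 2 block(s) of size 1, 1 block(s) of size 3.
In nonincreasing order the block sizes are [3, 1, 1].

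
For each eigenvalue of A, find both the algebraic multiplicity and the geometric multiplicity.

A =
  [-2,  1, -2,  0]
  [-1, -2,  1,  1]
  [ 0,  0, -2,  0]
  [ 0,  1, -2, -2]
λ = -2: alg = 4, geom = 2

Step 1 — factor the characteristic polynomial to read off the algebraic multiplicities:
  χ_A(x) = (x + 2)^4

Step 2 — compute geometric multiplicities via the rank-nullity identity g(λ) = n − rank(A − λI):
  rank(A − (-2)·I) = 2, so dim ker(A − (-2)·I) = n − 2 = 2

Summary:
  λ = -2: algebraic multiplicity = 4, geometric multiplicity = 2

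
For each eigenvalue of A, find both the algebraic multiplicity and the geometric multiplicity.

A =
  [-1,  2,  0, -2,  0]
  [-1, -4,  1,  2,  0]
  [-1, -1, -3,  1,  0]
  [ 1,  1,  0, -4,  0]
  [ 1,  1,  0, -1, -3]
λ = -3: alg = 5, geom = 3

Step 1 — factor the characteristic polynomial to read off the algebraic multiplicities:
  χ_A(x) = (x + 3)^5

Step 2 — compute geometric multiplicities via the rank-nullity identity g(λ) = n − rank(A − λI):
  rank(A − (-3)·I) = 2, so dim ker(A − (-3)·I) = n − 2 = 3

Summary:
  λ = -3: algebraic multiplicity = 5, geometric multiplicity = 3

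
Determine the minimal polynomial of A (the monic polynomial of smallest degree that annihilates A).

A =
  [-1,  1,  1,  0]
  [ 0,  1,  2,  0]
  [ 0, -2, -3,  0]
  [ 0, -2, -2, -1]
x^2 + 2*x + 1

The characteristic polynomial is χ_A(x) = (x + 1)^4, so the eigenvalues are known. The minimal polynomial is
  m_A(x) = Π_λ (x − λ)^{k_λ}
where k_λ is the size of the *largest* Jordan block for λ (equivalently, the smallest k with (A − λI)^k v = 0 for every generalised eigenvector v of λ).

  λ = -1: largest Jordan block has size 2, contributing (x + 1)^2

So m_A(x) = (x + 1)^2 = x^2 + 2*x + 1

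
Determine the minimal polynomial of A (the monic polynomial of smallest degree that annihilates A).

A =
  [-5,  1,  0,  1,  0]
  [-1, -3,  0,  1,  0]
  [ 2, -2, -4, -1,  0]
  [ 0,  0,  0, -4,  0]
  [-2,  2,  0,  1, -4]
x^2 + 8*x + 16

The characteristic polynomial is χ_A(x) = (x + 4)^5, so the eigenvalues are known. The minimal polynomial is
  m_A(x) = Π_λ (x − λ)^{k_λ}
where k_λ is the size of the *largest* Jordan block for λ (equivalently, the smallest k with (A − λI)^k v = 0 for every generalised eigenvector v of λ).

  λ = -4: largest Jordan block has size 2, contributing (x + 4)^2

So m_A(x) = (x + 4)^2 = x^2 + 8*x + 16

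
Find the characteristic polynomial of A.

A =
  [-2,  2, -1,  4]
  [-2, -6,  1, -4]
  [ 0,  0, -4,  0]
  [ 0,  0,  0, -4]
x^4 + 16*x^3 + 96*x^2 + 256*x + 256

Expanding det(x·I − A) (e.g. by cofactor expansion or by noting that A is similar to its Jordan form J, which has the same characteristic polynomial as A) gives
  χ_A(x) = x^4 + 16*x^3 + 96*x^2 + 256*x + 256
which factors as (x + 4)^4. The eigenvalues (with algebraic multiplicities) are λ = -4 with multiplicity 4.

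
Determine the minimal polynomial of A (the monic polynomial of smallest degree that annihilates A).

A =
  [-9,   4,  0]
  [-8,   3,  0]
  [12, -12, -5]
x^2 + 6*x + 5

The characteristic polynomial is χ_A(x) = (x + 1)*(x + 5)^2, so the eigenvalues are known. The minimal polynomial is
  m_A(x) = Π_λ (x − λ)^{k_λ}
where k_λ is the size of the *largest* Jordan block for λ (equivalently, the smallest k with (A − λI)^k v = 0 for every generalised eigenvector v of λ).

  λ = -5: largest Jordan block has size 1, contributing (x + 5)
  λ = -1: largest Jordan block has size 1, contributing (x + 1)

So m_A(x) = (x + 1)*(x + 5) = x^2 + 6*x + 5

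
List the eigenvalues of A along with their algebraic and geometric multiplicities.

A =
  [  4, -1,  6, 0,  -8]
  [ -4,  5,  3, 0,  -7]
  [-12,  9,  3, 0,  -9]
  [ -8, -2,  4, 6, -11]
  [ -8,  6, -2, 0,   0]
λ = 2: alg = 3, geom = 1; λ = 6: alg = 2, geom = 1

Step 1 — factor the characteristic polynomial to read off the algebraic multiplicities:
  χ_A(x) = (x - 6)^2*(x - 2)^3

Step 2 — compute geometric multiplicities via the rank-nullity identity g(λ) = n − rank(A − λI):
  rank(A − (2)·I) = 4, so dim ker(A − (2)·I) = n − 4 = 1
  rank(A − (6)·I) = 4, so dim ker(A − (6)·I) = n − 4 = 1

Summary:
  λ = 2: algebraic multiplicity = 3, geometric multiplicity = 1
  λ = 6: algebraic multiplicity = 2, geometric multiplicity = 1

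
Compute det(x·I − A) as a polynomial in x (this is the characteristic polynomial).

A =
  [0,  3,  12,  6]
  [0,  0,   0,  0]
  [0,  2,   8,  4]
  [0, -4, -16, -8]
x^4

Expanding det(x·I − A) (e.g. by cofactor expansion or by noting that A is similar to its Jordan form J, which has the same characteristic polynomial as A) gives
  χ_A(x) = x^4
which factors as x^4. The eigenvalues (with algebraic multiplicities) are λ = 0 with multiplicity 4.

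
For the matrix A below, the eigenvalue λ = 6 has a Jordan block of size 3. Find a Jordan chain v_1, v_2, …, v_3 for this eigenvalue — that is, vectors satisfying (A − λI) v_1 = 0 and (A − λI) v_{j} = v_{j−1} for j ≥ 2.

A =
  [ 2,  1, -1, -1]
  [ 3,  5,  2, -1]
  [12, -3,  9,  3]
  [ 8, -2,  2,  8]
A Jordan chain for λ = 6 of length 3:
v_1 = (-1, 1, 3, 2)ᵀ
v_2 = (-4, 3, 12, 8)ᵀ
v_3 = (1, 0, 0, 0)ᵀ

Let N = A − (6)·I. We want v_3 with N^3 v_3 = 0 but N^2 v_3 ≠ 0; then v_{j-1} := N · v_j for j = 3, …, 2.

Pick v_3 = (1, 0, 0, 0)ᵀ.
Then v_2 = N · v_3 = (-4, 3, 12, 8)ᵀ.
Then v_1 = N · v_2 = (-1, 1, 3, 2)ᵀ.

Sanity check: (A − (6)·I) v_1 = (0, 0, 0, 0)ᵀ = 0. ✓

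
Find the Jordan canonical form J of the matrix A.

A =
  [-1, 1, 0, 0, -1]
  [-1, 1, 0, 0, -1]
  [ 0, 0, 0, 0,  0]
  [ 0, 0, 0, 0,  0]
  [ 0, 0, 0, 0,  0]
J_2(0) ⊕ J_1(0) ⊕ J_1(0) ⊕ J_1(0)

The characteristic polynomial is
  det(x·I − A) = x^5

Eigenvalues and multiplicities (the geometric multiplicity of λ is n − rank(A − λI), which equals the number of Jordan blocks for λ):
  λ = 0: algebraic multiplicity = 5, geometric multiplicity = 4

Determining the block sizes for each eigenvalue:
  λ = 0: 4 blocks summing to 5 forces exactly one block of size 2 and the rest size 1 → block sizes [2, 1, 1, 1]

Assembling the blocks gives a Jordan form
J =
  [0, 1, 0, 0, 0]
  [0, 0, 0, 0, 0]
  [0, 0, 0, 0, 0]
  [0, 0, 0, 0, 0]
  [0, 0, 0, 0, 0]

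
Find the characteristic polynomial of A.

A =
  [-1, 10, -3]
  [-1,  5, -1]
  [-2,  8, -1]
x^3 - 3*x^2 + 3*x - 1

Expanding det(x·I − A) (e.g. by cofactor expansion or by noting that A is similar to its Jordan form J, which has the same characteristic polynomial as A) gives
  χ_A(x) = x^3 - 3*x^2 + 3*x - 1
which factors as (x - 1)^3. The eigenvalues (with algebraic multiplicities) are λ = 1 with multiplicity 3.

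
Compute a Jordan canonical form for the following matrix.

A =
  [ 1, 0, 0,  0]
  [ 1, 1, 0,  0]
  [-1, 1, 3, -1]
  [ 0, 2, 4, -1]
J_3(1) ⊕ J_1(1)

The characteristic polynomial is
  det(x·I − A) = x^4 - 4*x^3 + 6*x^2 - 4*x + 1 = (x - 1)^4

Eigenvalues and multiplicities (the geometric multiplicity of λ is n − rank(A − λI), which equals the number of Jordan blocks for λ):
  λ = 1: algebraic multiplicity = 4, geometric multiplicity = 2

Determining the block sizes for each eigenvalue:
  λ = 1: with am = 4 and gm = 2, the partition is not yet determined (e.g. several partitions of 4 into 2 parts exist). Let N = A − (1)·I. Computing rank(N^1) = 2, rank(N^2) = 1, rank(N^3) = 0; the number of blocks of size ≥ j is rank(N^{j−1}) − rank(N^j), giving [2, 1, 1]. So we have 1 block(s) of size 3, 1 block(s) of size 1 → block sizes [3, 1]

Assembling the blocks gives a Jordan form
J =
  [1, 1, 0, 0]
  [0, 1, 1, 0]
  [0, 0, 1, 0]
  [0, 0, 0, 1]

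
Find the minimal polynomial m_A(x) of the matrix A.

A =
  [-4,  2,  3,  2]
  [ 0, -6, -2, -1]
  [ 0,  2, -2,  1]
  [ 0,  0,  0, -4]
x^3 + 12*x^2 + 48*x + 64

The characteristic polynomial is χ_A(x) = (x + 4)^4, so the eigenvalues are known. The minimal polynomial is
  m_A(x) = Π_λ (x − λ)^{k_λ}
where k_λ is the size of the *largest* Jordan block for λ (equivalently, the smallest k with (A − λI)^k v = 0 for every generalised eigenvector v of λ).

  λ = -4: largest Jordan block has size 3, contributing (x + 4)^3

So m_A(x) = (x + 4)^3 = x^3 + 12*x^2 + 48*x + 64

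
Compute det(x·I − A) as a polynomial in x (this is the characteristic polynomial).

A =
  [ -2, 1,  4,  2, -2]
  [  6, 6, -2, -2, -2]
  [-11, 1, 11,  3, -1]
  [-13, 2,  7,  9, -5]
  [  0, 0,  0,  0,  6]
x^5 - 30*x^4 + 360*x^3 - 2160*x^2 + 6480*x - 7776

Expanding det(x·I − A) (e.g. by cofactor expansion or by noting that A is similar to its Jordan form J, which has the same characteristic polynomial as A) gives
  χ_A(x) = x^5 - 30*x^4 + 360*x^3 - 2160*x^2 + 6480*x - 7776
which factors as (x - 6)^5. The eigenvalues (with algebraic multiplicities) are λ = 6 with multiplicity 5.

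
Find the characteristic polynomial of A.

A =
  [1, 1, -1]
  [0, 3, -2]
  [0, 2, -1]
x^3 - 3*x^2 + 3*x - 1

Expanding det(x·I − A) (e.g. by cofactor expansion or by noting that A is similar to its Jordan form J, which has the same characteristic polynomial as A) gives
  χ_A(x) = x^3 - 3*x^2 + 3*x - 1
which factors as (x - 1)^3. The eigenvalues (with algebraic multiplicities) are λ = 1 with multiplicity 3.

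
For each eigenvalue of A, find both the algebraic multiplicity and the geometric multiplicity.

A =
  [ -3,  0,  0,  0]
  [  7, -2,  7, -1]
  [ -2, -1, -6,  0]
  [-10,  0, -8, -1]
λ = -3: alg = 4, geom = 2

Step 1 — factor the characteristic polynomial to read off the algebraic multiplicities:
  χ_A(x) = (x + 3)^4

Step 2 — compute geometric multiplicities via the rank-nullity identity g(λ) = n − rank(A − λI):
  rank(A − (-3)·I) = 2, so dim ker(A − (-3)·I) = n − 2 = 2

Summary:
  λ = -3: algebraic multiplicity = 4, geometric multiplicity = 2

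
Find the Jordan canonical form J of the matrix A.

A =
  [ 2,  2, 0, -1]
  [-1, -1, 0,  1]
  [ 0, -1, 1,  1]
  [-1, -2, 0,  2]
J_2(1) ⊕ J_2(1)

The characteristic polynomial is
  det(x·I − A) = x^4 - 4*x^3 + 6*x^2 - 4*x + 1 = (x - 1)^4

Eigenvalues and multiplicities (the geometric multiplicity of λ is n − rank(A − λI), which equals the number of Jordan blocks for λ):
  λ = 1: algebraic multiplicity = 4, geometric multiplicity = 2

Determining the block sizes for each eigenvalue:
  λ = 1: with am = 4 and gm = 2, the partition is not yet determined (e.g. several partitions of 4 into 2 parts exist). Let N = A − (1)·I. Computing rank(N^1) = 2, rank(N^2) = 0; the number of blocks of size ≥ j is rank(N^{j−1}) − rank(N^j), giving [2, 2]. So we have 2 block(s) of size 2 → block sizes [2, 2]

Assembling the blocks gives a Jordan form
J =
  [1, 1, 0, 0]
  [0, 1, 0, 0]
  [0, 0, 1, 1]
  [0, 0, 0, 1]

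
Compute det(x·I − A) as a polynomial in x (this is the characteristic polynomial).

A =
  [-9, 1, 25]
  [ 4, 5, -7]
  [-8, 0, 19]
x^3 - 15*x^2 + 75*x - 125

Expanding det(x·I − A) (e.g. by cofactor expansion or by noting that A is similar to its Jordan form J, which has the same characteristic polynomial as A) gives
  χ_A(x) = x^3 - 15*x^2 + 75*x - 125
which factors as (x - 5)^3. The eigenvalues (with algebraic multiplicities) are λ = 5 with multiplicity 3.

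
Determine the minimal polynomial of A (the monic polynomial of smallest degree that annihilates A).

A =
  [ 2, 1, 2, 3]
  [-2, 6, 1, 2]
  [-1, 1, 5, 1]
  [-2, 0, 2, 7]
x^3 - 15*x^2 + 75*x - 125

The characteristic polynomial is χ_A(x) = (x - 5)^4, so the eigenvalues are known. The minimal polynomial is
  m_A(x) = Π_λ (x − λ)^{k_λ}
where k_λ is the size of the *largest* Jordan block for λ (equivalently, the smallest k with (A − λI)^k v = 0 for every generalised eigenvector v of λ).

  λ = 5: largest Jordan block has size 3, contributing (x − 5)^3

So m_A(x) = (x - 5)^3 = x^3 - 15*x^2 + 75*x - 125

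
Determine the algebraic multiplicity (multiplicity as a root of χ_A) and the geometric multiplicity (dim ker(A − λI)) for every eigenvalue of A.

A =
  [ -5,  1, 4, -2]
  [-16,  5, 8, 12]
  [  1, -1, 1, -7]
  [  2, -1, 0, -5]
λ = -1: alg = 4, geom = 2

Step 1 — factor the characteristic polynomial to read off the algebraic multiplicities:
  χ_A(x) = (x + 1)^4

Step 2 — compute geometric multiplicities via the rank-nullity identity g(λ) = n − rank(A − λI):
  rank(A − (-1)·I) = 2, so dim ker(A − (-1)·I) = n − 2 = 2

Summary:
  λ = -1: algebraic multiplicity = 4, geometric multiplicity = 2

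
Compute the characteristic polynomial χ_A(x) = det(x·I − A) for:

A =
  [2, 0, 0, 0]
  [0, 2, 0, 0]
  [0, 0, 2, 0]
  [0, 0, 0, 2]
x^4 - 8*x^3 + 24*x^2 - 32*x + 16

Expanding det(x·I − A) (e.g. by cofactor expansion or by noting that A is similar to its Jordan form J, which has the same characteristic polynomial as A) gives
  χ_A(x) = x^4 - 8*x^3 + 24*x^2 - 32*x + 16
which factors as (x - 2)^4. The eigenvalues (with algebraic multiplicities) are λ = 2 with multiplicity 4.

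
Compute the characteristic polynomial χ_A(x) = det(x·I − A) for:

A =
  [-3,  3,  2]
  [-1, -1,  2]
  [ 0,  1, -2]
x^3 + 6*x^2 + 12*x + 8

Expanding det(x·I − A) (e.g. by cofactor expansion or by noting that A is similar to its Jordan form J, which has the same characteristic polynomial as A) gives
  χ_A(x) = x^3 + 6*x^2 + 12*x + 8
which factors as (x + 2)^3. The eigenvalues (with algebraic multiplicities) are λ = -2 with multiplicity 3.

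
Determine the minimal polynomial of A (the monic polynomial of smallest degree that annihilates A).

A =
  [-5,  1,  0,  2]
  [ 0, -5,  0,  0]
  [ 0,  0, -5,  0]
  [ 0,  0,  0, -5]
x^2 + 10*x + 25

The characteristic polynomial is χ_A(x) = (x + 5)^4, so the eigenvalues are known. The minimal polynomial is
  m_A(x) = Π_λ (x − λ)^{k_λ}
where k_λ is the size of the *largest* Jordan block for λ (equivalently, the smallest k with (A − λI)^k v = 0 for every generalised eigenvector v of λ).

  λ = -5: largest Jordan block has size 2, contributing (x + 5)^2

So m_A(x) = (x + 5)^2 = x^2 + 10*x + 25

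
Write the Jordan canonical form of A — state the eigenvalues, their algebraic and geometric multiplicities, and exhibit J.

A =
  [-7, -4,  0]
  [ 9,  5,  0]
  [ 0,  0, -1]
J_2(-1) ⊕ J_1(-1)

The characteristic polynomial is
  det(x·I − A) = x^3 + 3*x^2 + 3*x + 1 = (x + 1)^3

Eigenvalues and multiplicities (the geometric multiplicity of λ is n − rank(A − λI), which equals the number of Jordan blocks for λ):
  λ = -1: algebraic multiplicity = 3, geometric multiplicity = 2

Determining the block sizes for each eigenvalue:
  λ = -1: 2 blocks summing to 3 forces exactly one block of size 2 and the rest size 1 → block sizes [2, 1]

Assembling the blocks gives a Jordan form
J =
  [-1,  1,  0]
  [ 0, -1,  0]
  [ 0,  0, -1]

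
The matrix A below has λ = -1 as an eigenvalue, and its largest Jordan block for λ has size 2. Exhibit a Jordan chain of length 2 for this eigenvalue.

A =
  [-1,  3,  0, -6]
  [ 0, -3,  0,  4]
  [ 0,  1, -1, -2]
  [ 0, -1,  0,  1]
A Jordan chain for λ = -1 of length 2:
v_1 = (3, -2, 1, -1)ᵀ
v_2 = (0, 1, 0, 0)ᵀ

Let N = A − (-1)·I. We want v_2 with N^2 v_2 = 0 but N^1 v_2 ≠ 0; then v_{j-1} := N · v_j for j = 2, …, 2.

Pick v_2 = (0, 1, 0, 0)ᵀ.
Then v_1 = N · v_2 = (3, -2, 1, -1)ᵀ.

Sanity check: (A − (-1)·I) v_1 = (0, 0, 0, 0)ᵀ = 0. ✓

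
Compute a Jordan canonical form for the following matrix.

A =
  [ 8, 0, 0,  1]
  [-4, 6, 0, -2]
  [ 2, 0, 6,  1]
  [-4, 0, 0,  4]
J_2(6) ⊕ J_1(6) ⊕ J_1(6)

The characteristic polynomial is
  det(x·I − A) = x^4 - 24*x^3 + 216*x^2 - 864*x + 1296 = (x - 6)^4

Eigenvalues and multiplicities (the geometric multiplicity of λ is n − rank(A − λI), which equals the number of Jordan blocks for λ):
  λ = 6: algebraic multiplicity = 4, geometric multiplicity = 3

Determining the block sizes for each eigenvalue:
  λ = 6: 3 blocks summing to 4 forces exactly one block of size 2 and the rest size 1 → block sizes [2, 1, 1]

Assembling the blocks gives a Jordan form
J =
  [6, 1, 0, 0]
  [0, 6, 0, 0]
  [0, 0, 6, 0]
  [0, 0, 0, 6]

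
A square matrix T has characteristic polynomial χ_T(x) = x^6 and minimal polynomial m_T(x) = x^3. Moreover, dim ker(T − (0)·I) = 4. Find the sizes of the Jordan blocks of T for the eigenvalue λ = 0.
Block sizes for λ = 0: [3, 1, 1, 1]

Step 1 — from the characteristic polynomial, algebraic multiplicity of λ = 0 is 6. From dim ker(T − (0)·I) = 4, there are exactly 4 Jordan blocks for λ = 0.
Step 2 — from the minimal polynomial, the factor (x − 0)^3 tells us the largest block for λ = 0 has size 3.
Step 3 — with total size 6, 4 blocks, and largest block 3, the block sizes (in nonincreasing order) are [3, 1, 1, 1].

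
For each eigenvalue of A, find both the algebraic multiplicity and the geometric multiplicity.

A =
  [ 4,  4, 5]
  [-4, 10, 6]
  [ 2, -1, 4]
λ = 6: alg = 3, geom = 1

Step 1 — factor the characteristic polynomial to read off the algebraic multiplicities:
  χ_A(x) = (x - 6)^3

Step 2 — compute geometric multiplicities via the rank-nullity identity g(λ) = n − rank(A − λI):
  rank(A − (6)·I) = 2, so dim ker(A − (6)·I) = n − 2 = 1

Summary:
  λ = 6: algebraic multiplicity = 3, geometric multiplicity = 1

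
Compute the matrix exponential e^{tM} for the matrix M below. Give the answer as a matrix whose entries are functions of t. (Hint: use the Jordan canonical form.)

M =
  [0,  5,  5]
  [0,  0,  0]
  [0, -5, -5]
e^{tM} =
  [1, 1 - exp(-5*t), 1 - exp(-5*t)]
  [0, 1, 0]
  [0, -1 + exp(-5*t), exp(-5*t)]

Strategy: write M = P · J · P⁻¹ where J is a Jordan canonical form, so e^{tM} = P · e^{tJ} · P⁻¹, and e^{tJ} can be computed block-by-block.

M has Jordan form
J =
  [-5, 0, 0]
  [ 0, 0, 0]
  [ 0, 0, 0]
(up to reordering of blocks).

Per-block formulas:
  For a 1×1 block at λ = 0: exp(t · [0]) = [e^(0t)].
  For a 1×1 block at λ = -5: exp(t · [-5]) = [e^(-5t)].

After assembling e^{tJ} and conjugating by P, we get:

e^{tM} =
  [1, 1 - exp(-5*t), 1 - exp(-5*t)]
  [0, 1, 0]
  [0, -1 + exp(-5*t), exp(-5*t)]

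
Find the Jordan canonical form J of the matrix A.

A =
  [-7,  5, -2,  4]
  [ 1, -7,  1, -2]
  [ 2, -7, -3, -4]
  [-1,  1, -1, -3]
J_3(-5) ⊕ J_1(-5)

The characteristic polynomial is
  det(x·I − A) = x^4 + 20*x^3 + 150*x^2 + 500*x + 625 = (x + 5)^4

Eigenvalues and multiplicities (the geometric multiplicity of λ is n − rank(A − λI), which equals the number of Jordan blocks for λ):
  λ = -5: algebraic multiplicity = 4, geometric multiplicity = 2

Determining the block sizes for each eigenvalue:
  λ = -5: with am = 4 and gm = 2, the partition is not yet determined (e.g. several partitions of 4 into 2 parts exist). Let N = A − (-5)·I. Computing rank(N^1) = 2, rank(N^2) = 1, rank(N^3) = 0; the number of blocks of size ≥ j is rank(N^{j−1}) − rank(N^j), giving [2, 1, 1]. So we have 1 block(s) of size 3, 1 block(s) of size 1 → block sizes [3, 1]

Assembling the blocks gives a Jordan form
J =
  [-5,  1,  0,  0]
  [ 0, -5,  1,  0]
  [ 0,  0, -5,  0]
  [ 0,  0,  0, -5]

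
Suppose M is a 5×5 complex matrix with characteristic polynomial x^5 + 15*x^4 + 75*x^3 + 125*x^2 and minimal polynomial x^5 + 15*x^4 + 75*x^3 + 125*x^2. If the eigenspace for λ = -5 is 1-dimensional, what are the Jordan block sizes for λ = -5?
Block sizes for λ = -5: [3]

Step 1 — from the characteristic polynomial, algebraic multiplicity of λ = -5 is 3. From dim ker(M − (-5)·I) = 1, there are exactly 1 Jordan blocks for λ = -5.
Step 2 — from the minimal polynomial, the factor (x + 5)^3 tells us the largest block for λ = -5 has size 3.
Step 3 — with total size 3, 1 blocks, and largest block 3, the block sizes (in nonincreasing order) are [3].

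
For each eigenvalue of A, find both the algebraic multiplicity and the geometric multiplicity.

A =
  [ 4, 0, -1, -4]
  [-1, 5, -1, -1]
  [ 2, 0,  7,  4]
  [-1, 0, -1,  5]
λ = 5: alg = 3, geom = 2; λ = 6: alg = 1, geom = 1

Step 1 — factor the characteristic polynomial to read off the algebraic multiplicities:
  χ_A(x) = (x - 6)*(x - 5)^3

Step 2 — compute geometric multiplicities via the rank-nullity identity g(λ) = n − rank(A − λI):
  rank(A − (5)·I) = 2, so dim ker(A − (5)·I) = n − 2 = 2
  rank(A − (6)·I) = 3, so dim ker(A − (6)·I) = n − 3 = 1

Summary:
  λ = 5: algebraic multiplicity = 3, geometric multiplicity = 2
  λ = 6: algebraic multiplicity = 1, geometric multiplicity = 1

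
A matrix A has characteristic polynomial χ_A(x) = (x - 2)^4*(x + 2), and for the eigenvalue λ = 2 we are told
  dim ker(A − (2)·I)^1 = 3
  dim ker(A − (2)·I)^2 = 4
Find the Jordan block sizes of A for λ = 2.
Block sizes for λ = 2: [2, 1, 1]

From the dimensions of kernels of powers, the number of Jordan blocks of size at least j is d_j − d_{j−1} where d_j = dim ker(N^j) (with d_0 = 0). Computing the differences gives [3, 1].
The number of blocks of size exactly k is (#blocks of size ≥ k) − (#blocks of size ≥ k + 1), so the partition is: 2 block(s) of size 1, 1 block(s) of size 2.
In nonincreasing order the block sizes are [2, 1, 1].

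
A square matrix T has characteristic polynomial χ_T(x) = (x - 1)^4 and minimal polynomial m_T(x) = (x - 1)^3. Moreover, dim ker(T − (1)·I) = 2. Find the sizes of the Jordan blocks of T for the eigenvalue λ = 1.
Block sizes for λ = 1: [3, 1]

Step 1 — from the characteristic polynomial, algebraic multiplicity of λ = 1 is 4. From dim ker(T − (1)·I) = 2, there are exactly 2 Jordan blocks for λ = 1.
Step 2 — from the minimal polynomial, the factor (x − 1)^3 tells us the largest block for λ = 1 has size 3.
Step 3 — with total size 4, 2 blocks, and largest block 3, the block sizes (in nonincreasing order) are [3, 1].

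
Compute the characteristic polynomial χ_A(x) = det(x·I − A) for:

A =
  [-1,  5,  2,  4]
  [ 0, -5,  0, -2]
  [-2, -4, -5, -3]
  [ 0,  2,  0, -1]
x^4 + 12*x^3 + 54*x^2 + 108*x + 81

Expanding det(x·I − A) (e.g. by cofactor expansion or by noting that A is similar to its Jordan form J, which has the same characteristic polynomial as A) gives
  χ_A(x) = x^4 + 12*x^3 + 54*x^2 + 108*x + 81
which factors as (x + 3)^4. The eigenvalues (with algebraic multiplicities) are λ = -3 with multiplicity 4.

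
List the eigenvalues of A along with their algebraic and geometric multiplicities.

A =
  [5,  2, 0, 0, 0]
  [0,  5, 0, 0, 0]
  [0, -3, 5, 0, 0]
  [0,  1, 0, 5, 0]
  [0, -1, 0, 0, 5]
λ = 5: alg = 5, geom = 4

Step 1 — factor the characteristic polynomial to read off the algebraic multiplicities:
  χ_A(x) = (x - 5)^5

Step 2 — compute geometric multiplicities via the rank-nullity identity g(λ) = n − rank(A − λI):
  rank(A − (5)·I) = 1, so dim ker(A − (5)·I) = n − 1 = 4

Summary:
  λ = 5: algebraic multiplicity = 5, geometric multiplicity = 4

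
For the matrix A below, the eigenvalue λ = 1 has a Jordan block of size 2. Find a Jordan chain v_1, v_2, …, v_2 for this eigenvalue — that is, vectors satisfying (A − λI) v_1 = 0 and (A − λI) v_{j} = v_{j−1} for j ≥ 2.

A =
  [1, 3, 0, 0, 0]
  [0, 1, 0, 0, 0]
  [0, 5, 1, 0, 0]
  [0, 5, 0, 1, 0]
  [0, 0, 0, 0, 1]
A Jordan chain for λ = 1 of length 2:
v_1 = (3, 0, 5, 5, 0)ᵀ
v_2 = (0, 1, 0, 0, 0)ᵀ

Let N = A − (1)·I. We want v_2 with N^2 v_2 = 0 but N^1 v_2 ≠ 0; then v_{j-1} := N · v_j for j = 2, …, 2.

Pick v_2 = (0, 1, 0, 0, 0)ᵀ.
Then v_1 = N · v_2 = (3, 0, 5, 5, 0)ᵀ.

Sanity check: (A − (1)·I) v_1 = (0, 0, 0, 0, 0)ᵀ = 0. ✓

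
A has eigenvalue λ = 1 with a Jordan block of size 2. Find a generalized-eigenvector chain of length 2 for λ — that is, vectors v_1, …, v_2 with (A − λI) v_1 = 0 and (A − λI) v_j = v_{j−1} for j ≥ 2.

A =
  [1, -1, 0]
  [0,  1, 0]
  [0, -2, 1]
A Jordan chain for λ = 1 of length 2:
v_1 = (-1, 0, -2)ᵀ
v_2 = (0, 1, 0)ᵀ

Let N = A − (1)·I. We want v_2 with N^2 v_2 = 0 but N^1 v_2 ≠ 0; then v_{j-1} := N · v_j for j = 2, …, 2.

Pick v_2 = (0, 1, 0)ᵀ.
Then v_1 = N · v_2 = (-1, 0, -2)ᵀ.

Sanity check: (A − (1)·I) v_1 = (0, 0, 0)ᵀ = 0. ✓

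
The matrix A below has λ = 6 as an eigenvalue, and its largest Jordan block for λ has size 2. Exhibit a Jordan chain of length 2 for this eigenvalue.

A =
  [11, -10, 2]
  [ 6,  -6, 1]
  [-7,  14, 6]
A Jordan chain for λ = 6 of length 2:
v_1 = (2, 1, 0)ᵀ
v_2 = (0, 0, 1)ᵀ

Let N = A − (6)·I. We want v_2 with N^2 v_2 = 0 but N^1 v_2 ≠ 0; then v_{j-1} := N · v_j for j = 2, …, 2.

Pick v_2 = (0, 0, 1)ᵀ.
Then v_1 = N · v_2 = (2, 1, 0)ᵀ.

Sanity check: (A − (6)·I) v_1 = (0, 0, 0)ᵀ = 0. ✓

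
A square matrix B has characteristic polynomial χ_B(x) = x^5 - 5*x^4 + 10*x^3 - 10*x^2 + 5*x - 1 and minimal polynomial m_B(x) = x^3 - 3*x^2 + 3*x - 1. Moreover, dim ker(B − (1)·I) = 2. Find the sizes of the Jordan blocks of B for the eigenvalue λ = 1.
Block sizes for λ = 1: [3, 2]

Step 1 — from the characteristic polynomial, algebraic multiplicity of λ = 1 is 5. From dim ker(B − (1)·I) = 2, there are exactly 2 Jordan blocks for λ = 1.
Step 2 — from the minimal polynomial, the factor (x − 1)^3 tells us the largest block for λ = 1 has size 3.
Step 3 — with total size 5, 2 blocks, and largest block 3, the block sizes (in nonincreasing order) are [3, 2].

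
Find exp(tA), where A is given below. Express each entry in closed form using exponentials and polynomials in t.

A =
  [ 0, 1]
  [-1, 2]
e^{tA} =
  [-t*exp(t) + exp(t), t*exp(t)]
  [-t*exp(t), t*exp(t) + exp(t)]

Strategy: write A = P · J · P⁻¹ where J is a Jordan canonical form, so e^{tA} = P · e^{tJ} · P⁻¹, and e^{tJ} can be computed block-by-block.

A has Jordan form
J =
  [1, 1]
  [0, 1]
(up to reordering of blocks).

Per-block formulas:
  For a 2×2 Jordan block J_2(1): exp(t · J_2(1)) = e^(1t)·(I + t·N), where N is the 2×2 nilpotent shift.

After assembling e^{tJ} and conjugating by P, we get:

e^{tA} =
  [-t*exp(t) + exp(t), t*exp(t)]
  [-t*exp(t), t*exp(t) + exp(t)]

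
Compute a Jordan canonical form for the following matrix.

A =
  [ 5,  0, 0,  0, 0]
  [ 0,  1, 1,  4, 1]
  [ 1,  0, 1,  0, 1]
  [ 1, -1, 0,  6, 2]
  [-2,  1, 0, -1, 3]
J_3(2) ⊕ J_2(5)

The characteristic polynomial is
  det(x·I − A) = x^5 - 16*x^4 + 97*x^3 - 278*x^2 + 380*x - 200 = (x - 5)^2*(x - 2)^3

Eigenvalues and multiplicities (the geometric multiplicity of λ is n − rank(A − λI), which equals the number of Jordan blocks for λ):
  λ = 2: algebraic multiplicity = 3, geometric multiplicity = 1
  λ = 5: algebraic multiplicity = 2, geometric multiplicity = 1

Determining the block sizes for each eigenvalue:
  λ = 2: one block (gm = 1), so the single block has size am = 3 → block sizes [3]
  λ = 5: one block (gm = 1), so the single block has size am = 2 → block sizes [2]

Assembling the blocks gives a Jordan form
J =
  [2, 1, 0, 0, 0]
  [0, 2, 1, 0, 0]
  [0, 0, 2, 0, 0]
  [0, 0, 0, 5, 1]
  [0, 0, 0, 0, 5]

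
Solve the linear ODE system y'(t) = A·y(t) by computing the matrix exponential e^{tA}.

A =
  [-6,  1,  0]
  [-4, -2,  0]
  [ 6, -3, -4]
e^{tA} =
  [-2*t*exp(-4*t) + exp(-4*t), t*exp(-4*t), 0]
  [-4*t*exp(-4*t), 2*t*exp(-4*t) + exp(-4*t), 0]
  [6*t*exp(-4*t), -3*t*exp(-4*t), exp(-4*t)]

Strategy: write A = P · J · P⁻¹ where J is a Jordan canonical form, so e^{tA} = P · e^{tJ} · P⁻¹, and e^{tJ} can be computed block-by-block.

A has Jordan form
J =
  [-4,  1,  0]
  [ 0, -4,  0]
  [ 0,  0, -4]
(up to reordering of blocks).

Per-block formulas:
  For a 1×1 block at λ = -4: exp(t · [-4]) = [e^(-4t)].
  For a 2×2 Jordan block J_2(-4): exp(t · J_2(-4)) = e^(-4t)·(I + t·N), where N is the 2×2 nilpotent shift.

After assembling e^{tJ} and conjugating by P, we get:

e^{tA} =
  [-2*t*exp(-4*t) + exp(-4*t), t*exp(-4*t), 0]
  [-4*t*exp(-4*t), 2*t*exp(-4*t) + exp(-4*t), 0]
  [6*t*exp(-4*t), -3*t*exp(-4*t), exp(-4*t)]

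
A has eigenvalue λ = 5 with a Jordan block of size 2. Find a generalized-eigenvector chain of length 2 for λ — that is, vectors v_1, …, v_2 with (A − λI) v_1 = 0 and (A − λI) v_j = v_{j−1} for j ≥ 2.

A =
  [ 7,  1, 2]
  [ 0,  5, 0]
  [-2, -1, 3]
A Jordan chain for λ = 5 of length 2:
v_1 = (2, 0, -2)ᵀ
v_2 = (1, 0, 0)ᵀ

Let N = A − (5)·I. We want v_2 with N^2 v_2 = 0 but N^1 v_2 ≠ 0; then v_{j-1} := N · v_j for j = 2, …, 2.

Pick v_2 = (1, 0, 0)ᵀ.
Then v_1 = N · v_2 = (2, 0, -2)ᵀ.

Sanity check: (A − (5)·I) v_1 = (0, 0, 0)ᵀ = 0. ✓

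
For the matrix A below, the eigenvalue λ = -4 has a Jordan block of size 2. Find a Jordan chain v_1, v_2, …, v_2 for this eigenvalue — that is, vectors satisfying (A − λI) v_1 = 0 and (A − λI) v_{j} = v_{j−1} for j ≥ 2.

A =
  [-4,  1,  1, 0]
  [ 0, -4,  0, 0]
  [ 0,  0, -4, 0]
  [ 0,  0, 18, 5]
A Jordan chain for λ = -4 of length 2:
v_1 = (1, 0, 0, 0)ᵀ
v_2 = (0, 1, 0, 0)ᵀ

Let N = A − (-4)·I. We want v_2 with N^2 v_2 = 0 but N^1 v_2 ≠ 0; then v_{j-1} := N · v_j for j = 2, …, 2.

Pick v_2 = (0, 1, 0, 0)ᵀ.
Then v_1 = N · v_2 = (1, 0, 0, 0)ᵀ.

Sanity check: (A − (-4)·I) v_1 = (0, 0, 0, 0)ᵀ = 0. ✓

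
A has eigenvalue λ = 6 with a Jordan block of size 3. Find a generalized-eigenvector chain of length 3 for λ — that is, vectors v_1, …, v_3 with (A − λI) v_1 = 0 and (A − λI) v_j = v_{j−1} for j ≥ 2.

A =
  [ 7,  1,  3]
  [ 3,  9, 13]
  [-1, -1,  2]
A Jordan chain for λ = 6 of length 3:
v_1 = (1, -1, 0)ᵀ
v_2 = (1, 3, -1)ᵀ
v_3 = (1, 0, 0)ᵀ

Let N = A − (6)·I. We want v_3 with N^3 v_3 = 0 but N^2 v_3 ≠ 0; then v_{j-1} := N · v_j for j = 3, …, 2.

Pick v_3 = (1, 0, 0)ᵀ.
Then v_2 = N · v_3 = (1, 3, -1)ᵀ.
Then v_1 = N · v_2 = (1, -1, 0)ᵀ.

Sanity check: (A − (6)·I) v_1 = (0, 0, 0)ᵀ = 0. ✓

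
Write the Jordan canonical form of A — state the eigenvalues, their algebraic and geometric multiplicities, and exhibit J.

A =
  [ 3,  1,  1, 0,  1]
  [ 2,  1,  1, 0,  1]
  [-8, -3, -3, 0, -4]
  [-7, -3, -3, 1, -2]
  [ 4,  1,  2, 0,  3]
J_3(1) ⊕ J_2(1)

The characteristic polynomial is
  det(x·I − A) = x^5 - 5*x^4 + 10*x^3 - 10*x^2 + 5*x - 1 = (x - 1)^5

Eigenvalues and multiplicities (the geometric multiplicity of λ is n − rank(A − λI), which equals the number of Jordan blocks for λ):
  λ = 1: algebraic multiplicity = 5, geometric multiplicity = 2

Determining the block sizes for each eigenvalue:
  λ = 1: with am = 5 and gm = 2, the partition is not yet determined (e.g. several partitions of 5 into 2 parts exist). Let N = A − (1)·I. Computing rank(N^1) = 3, rank(N^2) = 1, rank(N^3) = 0; the number of blocks of size ≥ j is rank(N^{j−1}) − rank(N^j), giving [2, 2, 1]. So we have 1 block(s) of size 3, 1 block(s) of size 2 → block sizes [3, 2]

Assembling the blocks gives a Jordan form
J =
  [1, 1, 0, 0, 0]
  [0, 1, 1, 0, 0]
  [0, 0, 1, 0, 0]
  [0, 0, 0, 1, 1]
  [0, 0, 0, 0, 1]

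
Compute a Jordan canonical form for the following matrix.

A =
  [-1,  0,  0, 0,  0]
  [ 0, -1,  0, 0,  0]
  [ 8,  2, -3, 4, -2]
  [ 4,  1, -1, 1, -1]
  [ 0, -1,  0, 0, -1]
J_3(-1) ⊕ J_1(-1) ⊕ J_1(-1)

The characteristic polynomial is
  det(x·I − A) = x^5 + 5*x^4 + 10*x^3 + 10*x^2 + 5*x + 1 = (x + 1)^5

Eigenvalues and multiplicities (the geometric multiplicity of λ is n − rank(A − λI), which equals the number of Jordan blocks for λ):
  λ = -1: algebraic multiplicity = 5, geometric multiplicity = 3

Determining the block sizes for each eigenvalue:
  λ = -1: with am = 5 and gm = 3, the partition is not yet determined (e.g. several partitions of 5 into 3 parts exist). Let N = A − (-1)·I. Computing rank(N^1) = 2, rank(N^2) = 1, rank(N^3) = 0; the number of blocks of size ≥ j is rank(N^{j−1}) − rank(N^j), giving [3, 1, 1]. So we have 1 block(s) of size 3, 2 block(s) of size 1 → block sizes [3, 1, 1]

Assembling the blocks gives a Jordan form
J =
  [-1,  1,  0,  0,  0]
  [ 0, -1,  1,  0,  0]
  [ 0,  0, -1,  0,  0]
  [ 0,  0,  0, -1,  0]
  [ 0,  0,  0,  0, -1]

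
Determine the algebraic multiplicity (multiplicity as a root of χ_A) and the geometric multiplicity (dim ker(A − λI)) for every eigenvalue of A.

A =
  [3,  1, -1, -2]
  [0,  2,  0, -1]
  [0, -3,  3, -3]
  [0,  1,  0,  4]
λ = 3: alg = 4, geom = 2

Step 1 — factor the characteristic polynomial to read off the algebraic multiplicities:
  χ_A(x) = (x - 3)^4

Step 2 — compute geometric multiplicities via the rank-nullity identity g(λ) = n − rank(A − λI):
  rank(A − (3)·I) = 2, so dim ker(A − (3)·I) = n − 2 = 2

Summary:
  λ = 3: algebraic multiplicity = 4, geometric multiplicity = 2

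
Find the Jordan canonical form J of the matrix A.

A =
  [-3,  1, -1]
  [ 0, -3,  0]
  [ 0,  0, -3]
J_2(-3) ⊕ J_1(-3)

The characteristic polynomial is
  det(x·I − A) = x^3 + 9*x^2 + 27*x + 27 = (x + 3)^3

Eigenvalues and multiplicities (the geometric multiplicity of λ is n − rank(A − λI), which equals the number of Jordan blocks for λ):
  λ = -3: algebraic multiplicity = 3, geometric multiplicity = 2

Determining the block sizes for each eigenvalue:
  λ = -3: 2 blocks summing to 3 forces exactly one block of size 2 and the rest size 1 → block sizes [2, 1]

Assembling the blocks gives a Jordan form
J =
  [-3,  1,  0]
  [ 0, -3,  0]
  [ 0,  0, -3]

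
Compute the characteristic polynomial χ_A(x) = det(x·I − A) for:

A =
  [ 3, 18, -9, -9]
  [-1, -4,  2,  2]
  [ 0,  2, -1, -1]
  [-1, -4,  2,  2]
x^4

Expanding det(x·I − A) (e.g. by cofactor expansion or by noting that A is similar to its Jordan form J, which has the same characteristic polynomial as A) gives
  χ_A(x) = x^4
which factors as x^4. The eigenvalues (with algebraic multiplicities) are λ = 0 with multiplicity 4.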